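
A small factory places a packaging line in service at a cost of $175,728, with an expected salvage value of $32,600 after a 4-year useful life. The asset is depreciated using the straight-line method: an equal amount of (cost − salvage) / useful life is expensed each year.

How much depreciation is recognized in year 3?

Depreciable base = $175,728 − $32,600 = $143,128.
Annual expense = $143,128 / 4 = $35,782.

$35,782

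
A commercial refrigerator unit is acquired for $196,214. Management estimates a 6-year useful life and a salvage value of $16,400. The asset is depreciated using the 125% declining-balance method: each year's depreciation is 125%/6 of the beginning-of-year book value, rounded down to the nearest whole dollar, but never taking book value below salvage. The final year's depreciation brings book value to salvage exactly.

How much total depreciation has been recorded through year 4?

$119,140

Depreciable base = $196,214 − $16,400 = $179,814.
Year 1: ⌊$196,214 × 125%/6⌋ = $40,877. Book value $155,337.
Year 2: ⌊$155,337 × 125%/6⌋ = $32,361. Book value $122,976.
Year 3: ⌊$122,976 × 125%/6⌋ = $25,620. Book value $97,356.
Year 4: ⌊$97,356 × 125%/6⌋ = $20,282. Book value $77,074.
Accumulated through year 4 = $196,214 − $77,074 = $119,140.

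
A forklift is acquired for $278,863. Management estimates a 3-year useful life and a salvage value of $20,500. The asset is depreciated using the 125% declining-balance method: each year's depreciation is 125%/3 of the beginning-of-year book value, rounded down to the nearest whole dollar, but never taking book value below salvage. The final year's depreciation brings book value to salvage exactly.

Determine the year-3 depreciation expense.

$74,392

Depreciable base = $278,863 − $20,500 = $258,363.
Year 1: ⌊$278,863 × 125%/3⌋ = $116,192. Book value $162,671.
Year 2: ⌊$162,671 × 125%/3⌋ = $67,779. Book value $94,892.
Year 3 (final): $94,892 − $20,500 = $74,392. Book value $20,500.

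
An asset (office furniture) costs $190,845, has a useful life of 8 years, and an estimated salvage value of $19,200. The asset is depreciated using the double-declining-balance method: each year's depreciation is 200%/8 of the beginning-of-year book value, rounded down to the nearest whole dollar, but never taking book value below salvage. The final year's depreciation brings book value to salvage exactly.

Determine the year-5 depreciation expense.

$15,096

Depreciable base = $190,845 − $19,200 = $171,645.
Year 1: ⌊$190,845 × 200%/8⌋ = $47,711. Book value $143,134.
Year 2: ⌊$143,134 × 200%/8⌋ = $35,783. Book value $107,351.
Year 3: ⌊$107,351 × 200%/8⌋ = $26,837. Book value $80,514.
Year 4: ⌊$80,514 × 200%/8⌋ = $20,128. Book value $60,386.
Year 5: ⌊$60,386 × 200%/8⌋ = $15,096. Book value $45,290.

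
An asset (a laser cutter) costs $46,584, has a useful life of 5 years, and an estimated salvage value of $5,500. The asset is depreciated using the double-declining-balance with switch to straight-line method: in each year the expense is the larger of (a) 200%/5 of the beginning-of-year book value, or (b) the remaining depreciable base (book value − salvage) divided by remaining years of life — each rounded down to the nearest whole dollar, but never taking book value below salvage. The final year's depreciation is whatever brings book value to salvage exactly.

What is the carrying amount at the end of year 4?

$6,038

Depreciable base = $46,584 − $5,500 = $41,084.
Year 1: DB = ⌊$46,584 × 200%/5⌋ = $18,633; SL = ⌊$41,084/5⌋ = $8,216 → take DB $18,633. Book value $27,951.
Year 2: DB = ⌊$27,951 × 200%/5⌋ = $11,180; SL = ⌊$22,451/4⌋ = $5,612 → take DB $11,180. Book value $16,771.
Year 3: DB = ⌊$16,771 × 200%/5⌋ = $6,708; SL = ⌊$11,271/3⌋ = $3,757 → take DB $6,708. Book value $10,063.
Year 4: DB = ⌊$10,063 × 200%/5⌋ = $4,025; SL = ⌊$4,563/2⌋ = $2,281 → take DB $4,025. Book value $6,038.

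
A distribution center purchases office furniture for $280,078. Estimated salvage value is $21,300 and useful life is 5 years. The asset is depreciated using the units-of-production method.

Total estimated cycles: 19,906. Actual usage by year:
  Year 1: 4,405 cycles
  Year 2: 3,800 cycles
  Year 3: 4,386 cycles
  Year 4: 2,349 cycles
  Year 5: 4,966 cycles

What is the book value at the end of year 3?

Depreciable base = $280,078 − $21,300 = $258,778.
Rate = $258,778 / 19,906 cycles = $13 per cycle.
Year 1: 4,405 × $13 = $57,265. Book value $222,813.
Year 2: 3,800 × $13 = $49,400. Book value $173,413.
Year 3: 4,386 × $13 = $57,018. Book value $116,395.

$116,395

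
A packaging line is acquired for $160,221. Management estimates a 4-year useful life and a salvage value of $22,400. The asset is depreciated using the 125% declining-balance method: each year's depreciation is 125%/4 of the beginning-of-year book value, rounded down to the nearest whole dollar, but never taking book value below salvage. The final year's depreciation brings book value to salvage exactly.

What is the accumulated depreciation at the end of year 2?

Depreciable base = $160,221 − $22,400 = $137,821.
Year 1: ⌊$160,221 × 125%/4⌋ = $50,069. Book value $110,152.
Year 2: ⌊$110,152 × 125%/4⌋ = $34,422. Book value $75,730.
Accumulated through year 2 = $160,221 − $75,730 = $84,491.

$84,491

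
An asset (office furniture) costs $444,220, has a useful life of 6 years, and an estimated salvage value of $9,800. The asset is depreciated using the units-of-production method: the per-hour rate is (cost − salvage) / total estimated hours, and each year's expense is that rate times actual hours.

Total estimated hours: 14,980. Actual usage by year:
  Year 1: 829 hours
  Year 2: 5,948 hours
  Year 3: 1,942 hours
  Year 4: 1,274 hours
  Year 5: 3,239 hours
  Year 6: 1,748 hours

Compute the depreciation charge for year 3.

Depreciable base = $444,220 − $9,800 = $434,420.
Rate = $434,420 / 14,980 hours = $29 per hour.
Year 1: 829 × $29 = $24,041. Book value $420,179.
Year 2: 5,948 × $29 = $172,492. Book value $247,687.
Year 3: 1,942 × $29 = $56,318. Book value $191,369.

$56,318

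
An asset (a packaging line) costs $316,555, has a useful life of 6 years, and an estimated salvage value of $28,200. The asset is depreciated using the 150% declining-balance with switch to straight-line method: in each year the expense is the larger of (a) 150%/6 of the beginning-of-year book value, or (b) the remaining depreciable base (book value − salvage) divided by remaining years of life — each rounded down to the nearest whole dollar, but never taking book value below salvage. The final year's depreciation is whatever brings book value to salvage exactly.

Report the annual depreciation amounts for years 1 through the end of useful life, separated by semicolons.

$79,138; $59,354; $44,515; $35,116; $35,116; $35,116

Depreciable base = $316,555 − $28,200 = $288,355.
Year 1: DB = ⌊$316,555 × 150%/6⌋ = $79,138; SL = ⌊$288,355/6⌋ = $48,059 → take DB $79,138. Book value $237,417.
Year 2: DB = ⌊$237,417 × 150%/6⌋ = $59,354; SL = ⌊$209,217/5⌋ = $41,843 → take DB $59,354. Book value $178,063.
Year 3: DB = ⌊$178,063 × 150%/6⌋ = $44,515; SL = ⌊$149,863/4⌋ = $37,465 → take DB $44,515. Book value $133,548.
Year 4: DB = ⌊$133,548 × 150%/6⌋ = $33,387; SL = ⌊$105,348/3⌋ = $35,116 → take SL $35,116. Book value $98,432.
Year 5: DB = ⌊$98,432 × 150%/6⌋ = $24,608; SL = ⌊$70,232/2⌋ = $35,116 → take SL $35,116. Book value $63,316.
Year 6 (final): $63,316 − $28,200 = $35,116. Book value $28,200.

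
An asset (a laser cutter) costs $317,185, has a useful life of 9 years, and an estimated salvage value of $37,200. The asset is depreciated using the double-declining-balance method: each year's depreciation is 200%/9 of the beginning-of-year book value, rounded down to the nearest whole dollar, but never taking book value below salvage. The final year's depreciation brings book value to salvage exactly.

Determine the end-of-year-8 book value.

Depreciable base = $317,185 − $37,200 = $279,985.
Year 1: ⌊$317,185 × 200%/9⌋ = $70,485. Book value $246,700.
Year 2: ⌊$246,700 × 200%/9⌋ = $54,822. Book value $191,878.
Year 3: ⌊$191,878 × 200%/9⌋ = $42,639. Book value $149,239.
Year 4: ⌊$149,239 × 200%/9⌋ = $33,164. Book value $116,075.
Year 5: ⌊$116,075 × 200%/9⌋ = $25,794. Book value $90,281.
Year 6: ⌊$90,281 × 200%/9⌋ = $20,062. Book value $70,219.
Year 7: ⌊$70,219 × 200%/9⌋ = $15,604. Book value $54,615.
Year 8: ⌊$54,615 × 200%/9⌋ = $12,136. Book value $42,479.

$42,479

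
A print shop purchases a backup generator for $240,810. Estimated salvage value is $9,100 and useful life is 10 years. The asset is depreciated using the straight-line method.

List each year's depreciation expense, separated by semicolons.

Depreciable base = $240,810 − $9,100 = $231,710.
Annual expense = $231,710 / 10 = $23,171.
End of year 1: book value $217,639.
End of year 2: book value $194,468.
End of year 3: book value $171,297.
End of year 4: book value $148,126.
End of year 5: book value $124,955.
End of year 6: book value $101,784.
End of year 7: book value $78,613.
End of year 8: book value $55,442.
End of year 9: book value $32,271.
End of year 10: book value $9,100.

$23,171; $23,171; $23,171; $23,171; $23,171; $23,171; $23,171; $23,171; $23,171; $23,171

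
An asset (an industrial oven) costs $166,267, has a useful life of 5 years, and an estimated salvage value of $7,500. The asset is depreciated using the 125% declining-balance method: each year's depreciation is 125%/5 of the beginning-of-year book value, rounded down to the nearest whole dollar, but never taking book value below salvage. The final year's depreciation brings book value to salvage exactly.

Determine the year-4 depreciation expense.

$17,536

Depreciable base = $166,267 − $7,500 = $158,767.
Year 1: ⌊$166,267 × 125%/5⌋ = $41,566. Book value $124,701.
Year 2: ⌊$124,701 × 125%/5⌋ = $31,175. Book value $93,526.
Year 3: ⌊$93,526 × 125%/5⌋ = $23,381. Book value $70,145.
Year 4: ⌊$70,145 × 125%/5⌋ = $17,536. Book value $52,609.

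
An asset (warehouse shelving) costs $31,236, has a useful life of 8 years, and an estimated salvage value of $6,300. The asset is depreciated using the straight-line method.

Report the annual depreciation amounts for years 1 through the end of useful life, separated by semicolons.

Depreciable base = $31,236 − $6,300 = $24,936.
Annual expense = $24,936 / 8 = $3,117.
End of year 1: book value $28,119.
End of year 2: book value $25,002.
End of year 3: book value $21,885.
End of year 4: book value $18,768.
End of year 5: book value $15,651.
End of year 6: book value $12,534.
End of year 7: book value $9,417.
End of year 8: book value $6,300.

$3,117; $3,117; $3,117; $3,117; $3,117; $3,117; $3,117; $3,117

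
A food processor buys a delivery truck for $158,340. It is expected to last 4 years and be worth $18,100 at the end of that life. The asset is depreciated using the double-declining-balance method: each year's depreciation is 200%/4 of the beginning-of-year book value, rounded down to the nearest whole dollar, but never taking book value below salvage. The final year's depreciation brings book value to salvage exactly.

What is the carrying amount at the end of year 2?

Depreciable base = $158,340 − $18,100 = $140,240.
Year 1: ⌊$158,340 × 200%/4⌋ = $79,170. Book value $79,170.
Year 2: ⌊$79,170 × 200%/4⌋ = $39,585. Book value $39,585.

$39,585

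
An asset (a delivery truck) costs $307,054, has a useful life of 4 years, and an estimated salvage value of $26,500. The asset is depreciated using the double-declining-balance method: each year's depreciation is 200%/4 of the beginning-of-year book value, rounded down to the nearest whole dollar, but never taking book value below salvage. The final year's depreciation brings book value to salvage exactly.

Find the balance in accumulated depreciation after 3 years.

Depreciable base = $307,054 − $26,500 = $280,554.
Year 1: ⌊$307,054 × 200%/4⌋ = $153,527. Book value $153,527.
Year 2: ⌊$153,527 × 200%/4⌋ = $76,763. Book value $76,764.
Year 3: ⌊$76,764 × 200%/4⌋ = $38,382. Book value $38,382.
Accumulated through year 3 = $307,054 − $38,382 = $268,672.

$268,672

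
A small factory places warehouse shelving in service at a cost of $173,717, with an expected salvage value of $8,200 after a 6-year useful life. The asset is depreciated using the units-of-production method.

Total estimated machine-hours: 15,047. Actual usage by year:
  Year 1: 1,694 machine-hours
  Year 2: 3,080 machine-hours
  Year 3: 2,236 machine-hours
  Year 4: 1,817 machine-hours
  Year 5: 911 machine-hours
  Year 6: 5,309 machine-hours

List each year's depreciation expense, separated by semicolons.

Depreciable base = $173,717 − $8,200 = $165,517.
Rate = $165,517 / 15,047 machine-hours = $11 per machine-hour.
Year 1: 1,694 × $11 = $18,634. Book value $155,083.
Year 2: 3,080 × $11 = $33,880. Book value $121,203.
Year 3: 2,236 × $11 = $24,596. Book value $96,607.
Year 4: 1,817 × $11 = $19,987. Book value $76,620.
Year 5: 911 × $11 = $10,021. Book value $66,599.
Year 6: 5,309 × $11 = $58,399. Book value $8,200.

$18,634; $33,880; $24,596; $19,987; $10,021; $58,399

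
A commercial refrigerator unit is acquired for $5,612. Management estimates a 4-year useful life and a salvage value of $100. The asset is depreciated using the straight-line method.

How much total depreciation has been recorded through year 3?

$4,134

Depreciable base = $5,612 − $100 = $5,512.
Annual expense = $5,512 / 4 = $1,378.
End of year 1: book value $4,234.
End of year 2: book value $2,856.
End of year 3: book value $1,478.
Accumulated through year 3 = $5,612 − $1,478 = $4,134.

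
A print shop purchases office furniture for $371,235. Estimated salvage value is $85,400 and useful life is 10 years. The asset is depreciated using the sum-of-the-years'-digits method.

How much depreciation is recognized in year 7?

$20,788

Depreciable base = $371,235 − $85,400 = $285,835.
Sum of the years' digits = 10+9+8+7+6+5+4+3+2+1 = 55.
Year 1: $285,835 × 10/55 = $51,970. Book value $319,265.
Year 2: $285,835 × 9/55 = $46,773. Book value $272,492.
Year 3: $285,835 × 8/55 = $41,576. Book value $230,916.
Year 4: $285,835 × 7/55 = $36,379. Book value $194,537.
Year 5: $285,835 × 6/55 = $31,182. Book value $163,355.
Year 6: $285,835 × 5/55 = $25,985. Book value $137,370.
Year 7: $285,835 × 4/55 = $20,788. Book value $116,582.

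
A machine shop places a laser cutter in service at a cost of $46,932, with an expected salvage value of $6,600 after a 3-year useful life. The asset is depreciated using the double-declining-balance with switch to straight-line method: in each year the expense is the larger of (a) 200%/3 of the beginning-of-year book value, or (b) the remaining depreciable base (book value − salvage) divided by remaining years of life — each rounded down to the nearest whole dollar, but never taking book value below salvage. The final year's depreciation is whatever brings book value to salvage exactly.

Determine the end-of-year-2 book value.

$6,600

Depreciable base = $46,932 − $6,600 = $40,332.
Year 1: DB = ⌊$46,932 × 200%/3⌋ = $31,288; SL = ⌊$40,332/3⌋ = $13,444 → take DB $31,288. Book value $15,644.
Year 2: DB = ⌊$15,644 × 200%/3⌋ = $10,429; SL = ⌊$9,044/2⌋ = $4,522 → take DB $10,429, capped at $9,044. Book value $6,600.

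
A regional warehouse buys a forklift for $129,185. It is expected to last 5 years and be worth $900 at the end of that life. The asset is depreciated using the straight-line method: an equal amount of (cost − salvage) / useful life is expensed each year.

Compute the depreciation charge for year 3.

Depreciable base = $129,185 − $900 = $128,285.
Annual expense = $128,285 / 5 = $25,657.

$25,657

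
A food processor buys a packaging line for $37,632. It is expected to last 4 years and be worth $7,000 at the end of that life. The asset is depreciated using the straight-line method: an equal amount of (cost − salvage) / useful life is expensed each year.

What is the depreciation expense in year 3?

$7,658

Depreciable base = $37,632 − $7,000 = $30,632.
Annual expense = $30,632 / 4 = $7,658.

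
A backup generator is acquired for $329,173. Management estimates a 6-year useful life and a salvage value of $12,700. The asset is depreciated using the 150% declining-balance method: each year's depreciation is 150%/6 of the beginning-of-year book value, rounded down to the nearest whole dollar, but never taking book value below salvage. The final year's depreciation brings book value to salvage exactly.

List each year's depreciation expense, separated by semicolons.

Depreciable base = $329,173 − $12,700 = $316,473.
Year 1: ⌊$329,173 × 150%/6⌋ = $82,293. Book value $246,880.
Year 2: ⌊$246,880 × 150%/6⌋ = $61,720. Book value $185,160.
Year 3: ⌊$185,160 × 150%/6⌋ = $46,290. Book value $138,870.
Year 4: ⌊$138,870 × 150%/6⌋ = $34,717. Book value $104,153.
Year 5: ⌊$104,153 × 150%/6⌋ = $26,038. Book value $78,115.
Year 6 (final): $78,115 − $12,700 = $65,415. Book value $12,700.

$82,293; $61,720; $46,290; $34,717; $26,038; $65,415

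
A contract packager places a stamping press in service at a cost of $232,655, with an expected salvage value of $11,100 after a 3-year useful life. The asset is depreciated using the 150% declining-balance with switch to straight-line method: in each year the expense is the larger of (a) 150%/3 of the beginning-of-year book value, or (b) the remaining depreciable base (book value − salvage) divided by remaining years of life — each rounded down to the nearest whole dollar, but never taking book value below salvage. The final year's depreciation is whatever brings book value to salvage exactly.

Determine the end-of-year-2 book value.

Depreciable base = $232,655 − $11,100 = $221,555.
Year 1: DB = ⌊$232,655 × 150%/3⌋ = $116,327; SL = ⌊$221,555/3⌋ = $73,851 → take DB $116,327. Book value $116,328.
Year 2: DB = ⌊$116,328 × 150%/3⌋ = $58,164; SL = ⌊$105,228/2⌋ = $52,614 → take DB $58,164. Book value $58,164.

$58,164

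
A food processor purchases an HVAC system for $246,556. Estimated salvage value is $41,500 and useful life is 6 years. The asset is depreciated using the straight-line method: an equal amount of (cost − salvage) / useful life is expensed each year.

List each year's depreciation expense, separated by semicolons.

$34,176; $34,176; $34,176; $34,176; $34,176; $34,176

Depreciable base = $246,556 − $41,500 = $205,056.
Annual expense = $205,056 / 6 = $34,176.
End of year 1: book value $212,380.
End of year 2: book value $178,204.
End of year 3: book value $144,028.
End of year 4: book value $109,852.
End of year 5: book value $75,676.
End of year 6: book value $41,500.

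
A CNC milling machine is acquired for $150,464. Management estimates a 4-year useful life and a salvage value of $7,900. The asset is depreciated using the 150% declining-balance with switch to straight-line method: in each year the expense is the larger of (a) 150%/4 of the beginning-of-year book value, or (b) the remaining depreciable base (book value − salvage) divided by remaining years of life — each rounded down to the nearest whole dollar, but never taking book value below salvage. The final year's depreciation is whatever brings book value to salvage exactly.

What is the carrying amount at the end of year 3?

Depreciable base = $150,464 − $7,900 = $142,564.
Year 1: DB = ⌊$150,464 × 150%/4⌋ = $56,424; SL = ⌊$142,564/4⌋ = $35,641 → take DB $56,424. Book value $94,040.
Year 2: DB = ⌊$94,040 × 150%/4⌋ = $35,265; SL = ⌊$86,140/3⌋ = $28,713 → take DB $35,265. Book value $58,775.
Year 3: DB = ⌊$58,775 × 150%/4⌋ = $22,040; SL = ⌊$50,875/2⌋ = $25,437 → take SL $25,437. Book value $33,338.

$33,338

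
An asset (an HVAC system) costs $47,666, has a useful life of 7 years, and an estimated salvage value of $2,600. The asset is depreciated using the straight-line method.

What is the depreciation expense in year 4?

$6,438

Depreciable base = $47,666 − $2,600 = $45,066.
Annual expense = $45,066 / 7 = $6,438.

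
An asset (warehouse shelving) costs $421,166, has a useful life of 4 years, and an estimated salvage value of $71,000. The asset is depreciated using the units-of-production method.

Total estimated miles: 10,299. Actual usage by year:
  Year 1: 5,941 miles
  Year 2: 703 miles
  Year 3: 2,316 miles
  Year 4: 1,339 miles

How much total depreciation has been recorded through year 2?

$225,896

Depreciable base = $421,166 − $71,000 = $350,166.
Rate = $350,166 / 10,299 miles = $34 per mile.
Year 1: 5,941 × $34 = $201,994. Book value $219,172.
Year 2: 703 × $34 = $23,902. Book value $195,270.
Accumulated through year 2 = $421,166 − $195,270 = $225,896.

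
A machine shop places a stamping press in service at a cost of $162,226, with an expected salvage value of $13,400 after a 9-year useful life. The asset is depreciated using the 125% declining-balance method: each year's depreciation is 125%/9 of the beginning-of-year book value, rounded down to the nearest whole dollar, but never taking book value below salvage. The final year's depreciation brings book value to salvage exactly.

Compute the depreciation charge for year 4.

Depreciable base = $162,226 − $13,400 = $148,826.
Year 1: ⌊$162,226 × 125%/9⌋ = $22,531. Book value $139,695.
Year 2: ⌊$139,695 × 125%/9⌋ = $19,402. Book value $120,293.
Year 3: ⌊$120,293 × 125%/9⌋ = $16,707. Book value $103,586.
Year 4: ⌊$103,586 × 125%/9⌋ = $14,386. Book value $89,200.

$14,386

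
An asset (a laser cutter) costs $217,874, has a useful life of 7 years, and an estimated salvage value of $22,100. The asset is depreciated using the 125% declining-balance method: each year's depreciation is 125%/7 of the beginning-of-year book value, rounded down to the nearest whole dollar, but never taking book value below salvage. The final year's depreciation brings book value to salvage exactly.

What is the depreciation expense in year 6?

Depreciable base = $217,874 − $22,100 = $195,774.
Year 1: ⌊$217,874 × 125%/7⌋ = $38,906. Book value $178,968.
Year 2: ⌊$178,968 × 125%/7⌋ = $31,958. Book value $147,010.
Year 3: ⌊$147,010 × 125%/7⌋ = $26,251. Book value $120,759.
Year 4: ⌊$120,759 × 125%/7⌋ = $21,564. Book value $99,195.
Year 5: ⌊$99,195 × 125%/7⌋ = $17,713. Book value $81,482.
Year 6: ⌊$81,482 × 125%/7⌋ = $14,550. Book value $66,932.

$14,550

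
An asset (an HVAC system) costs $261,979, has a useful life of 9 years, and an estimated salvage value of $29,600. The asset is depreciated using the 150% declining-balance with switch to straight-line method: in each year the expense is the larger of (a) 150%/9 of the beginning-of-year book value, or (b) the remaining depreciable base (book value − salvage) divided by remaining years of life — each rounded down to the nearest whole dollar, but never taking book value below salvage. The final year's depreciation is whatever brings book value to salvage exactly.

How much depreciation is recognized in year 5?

$21,056

Depreciable base = $261,979 − $29,600 = $232,379.
Year 1: DB = ⌊$261,979 × 150%/9⌋ = $43,663; SL = ⌊$232,379/9⌋ = $25,819 → take DB $43,663. Book value $218,316.
Year 2: DB = ⌊$218,316 × 150%/9⌋ = $36,386; SL = ⌊$188,716/8⌋ = $23,589 → take DB $36,386. Book value $181,930.
Year 3: DB = ⌊$181,930 × 150%/9⌋ = $30,321; SL = ⌊$152,330/7⌋ = $21,761 → take DB $30,321. Book value $151,609.
Year 4: DB = ⌊$151,609 × 150%/9⌋ = $25,268; SL = ⌊$122,009/6⌋ = $20,334 → take DB $25,268. Book value $126,341.
Year 5: DB = ⌊$126,341 × 150%/9⌋ = $21,056; SL = ⌊$96,741/5⌋ = $19,348 → take DB $21,056. Book value $105,285.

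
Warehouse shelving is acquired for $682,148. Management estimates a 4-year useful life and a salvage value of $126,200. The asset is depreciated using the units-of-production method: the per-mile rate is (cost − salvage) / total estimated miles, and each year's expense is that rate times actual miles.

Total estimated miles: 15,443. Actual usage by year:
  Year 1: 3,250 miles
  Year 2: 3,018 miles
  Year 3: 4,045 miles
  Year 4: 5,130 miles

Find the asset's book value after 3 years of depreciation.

Depreciable base = $682,148 − $126,200 = $555,948.
Rate = $555,948 / 15,443 miles = $36 per mile.
Year 1: 3,250 × $36 = $117,000. Book value $565,148.
Year 2: 3,018 × $36 = $108,648. Book value $456,500.
Year 3: 4,045 × $36 = $145,620. Book value $310,880.

$310,880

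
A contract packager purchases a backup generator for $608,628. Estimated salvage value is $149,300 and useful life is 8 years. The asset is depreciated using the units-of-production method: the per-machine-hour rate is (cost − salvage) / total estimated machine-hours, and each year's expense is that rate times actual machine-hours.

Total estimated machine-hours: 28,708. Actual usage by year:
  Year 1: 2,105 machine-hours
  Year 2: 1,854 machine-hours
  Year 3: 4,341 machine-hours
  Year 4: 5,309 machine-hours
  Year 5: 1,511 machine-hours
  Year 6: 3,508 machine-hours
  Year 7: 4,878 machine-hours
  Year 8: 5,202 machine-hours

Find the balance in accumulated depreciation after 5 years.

$241,920

Depreciable base = $608,628 − $149,300 = $459,328.
Rate = $459,328 / 28,708 machine-hours = $16 per machine-hour.
Year 1: 2,105 × $16 = $33,680. Book value $574,948.
Year 2: 1,854 × $16 = $29,664. Book value $545,284.
Year 3: 4,341 × $16 = $69,456. Book value $475,828.
Year 4: 5,309 × $16 = $84,944. Book value $390,884.
Year 5: 1,511 × $16 = $24,176. Book value $366,708.
Accumulated through year 5 = $608,628 − $366,708 = $241,920.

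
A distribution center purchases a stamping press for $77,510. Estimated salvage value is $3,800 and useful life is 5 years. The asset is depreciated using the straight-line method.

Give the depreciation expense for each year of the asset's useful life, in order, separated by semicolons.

Depreciable base = $77,510 − $3,800 = $73,710.
Annual expense = $73,710 / 5 = $14,742.
End of year 1: book value $62,768.
End of year 2: book value $48,026.
End of year 3: book value $33,284.
End of year 4: book value $18,542.
End of year 5: book value $3,800.

$14,742; $14,742; $14,742; $14,742; $14,742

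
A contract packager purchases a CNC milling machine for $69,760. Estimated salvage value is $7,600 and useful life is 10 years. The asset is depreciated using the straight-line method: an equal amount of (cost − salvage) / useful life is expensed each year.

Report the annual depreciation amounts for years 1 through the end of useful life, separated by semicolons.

$6,216; $6,216; $6,216; $6,216; $6,216; $6,216; $6,216; $6,216; $6,216; $6,216

Depreciable base = $69,760 − $7,600 = $62,160.
Annual expense = $62,160 / 10 = $6,216.
End of year 1: book value $63,544.
End of year 2: book value $57,328.
End of year 3: book value $51,112.
End of year 4: book value $44,896.
End of year 5: book value $38,680.
End of year 6: book value $32,464.
End of year 7: book value $26,248.
End of year 8: book value $20,032.
End of year 9: book value $13,816.
End of year 10: book value $7,600.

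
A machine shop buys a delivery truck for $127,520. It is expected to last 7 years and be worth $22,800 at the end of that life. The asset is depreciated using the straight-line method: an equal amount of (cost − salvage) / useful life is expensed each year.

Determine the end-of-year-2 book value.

Depreciable base = $127,520 − $22,800 = $104,720.
Annual expense = $104,720 / 7 = $14,960.
End of year 1: book value $112,560.
End of year 2: book value $97,600.

$97,600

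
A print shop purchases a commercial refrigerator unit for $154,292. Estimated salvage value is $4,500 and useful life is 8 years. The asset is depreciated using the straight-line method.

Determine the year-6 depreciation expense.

Depreciable base = $154,292 − $4,500 = $149,792.
Annual expense = $149,792 / 8 = $18,724.

$18,724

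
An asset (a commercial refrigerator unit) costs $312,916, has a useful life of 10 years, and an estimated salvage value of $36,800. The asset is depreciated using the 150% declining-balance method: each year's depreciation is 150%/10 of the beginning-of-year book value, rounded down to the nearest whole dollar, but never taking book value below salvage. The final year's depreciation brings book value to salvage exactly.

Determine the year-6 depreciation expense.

$20,826

Depreciable base = $312,916 − $36,800 = $276,116.
Year 1: ⌊$312,916 × 150%/10⌋ = $46,937. Book value $265,979.
Year 2: ⌊$265,979 × 150%/10⌋ = $39,896. Book value $226,083.
Year 3: ⌊$226,083 × 150%/10⌋ = $33,912. Book value $192,171.
Year 4: ⌊$192,171 × 150%/10⌋ = $28,825. Book value $163,346.
Year 5: ⌊$163,346 × 150%/10⌋ = $24,501. Book value $138,845.
Year 6: ⌊$138,845 × 150%/10⌋ = $20,826. Book value $118,019.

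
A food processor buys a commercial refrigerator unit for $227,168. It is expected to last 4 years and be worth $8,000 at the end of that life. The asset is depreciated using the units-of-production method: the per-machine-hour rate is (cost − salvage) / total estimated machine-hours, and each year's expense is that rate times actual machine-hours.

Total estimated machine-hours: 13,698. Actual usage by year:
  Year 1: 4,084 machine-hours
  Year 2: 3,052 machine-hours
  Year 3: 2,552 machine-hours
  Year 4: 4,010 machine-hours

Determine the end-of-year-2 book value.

Depreciable base = $227,168 − $8,000 = $219,168.
Rate = $219,168 / 13,698 machine-hours = $16 per machine-hour.
Year 1: 4,084 × $16 = $65,344. Book value $161,824.
Year 2: 3,052 × $16 = $48,832. Book value $112,992.

$112,992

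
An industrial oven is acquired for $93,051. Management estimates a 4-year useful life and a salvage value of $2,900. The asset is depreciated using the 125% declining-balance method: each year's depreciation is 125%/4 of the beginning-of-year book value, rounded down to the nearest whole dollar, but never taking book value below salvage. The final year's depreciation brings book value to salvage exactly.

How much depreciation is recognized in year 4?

$27,338

Depreciable base = $93,051 − $2,900 = $90,151.
Year 1: ⌊$93,051 × 125%/4⌋ = $29,078. Book value $63,973.
Year 2: ⌊$63,973 × 125%/4⌋ = $19,991. Book value $43,982.
Year 3: ⌊$43,982 × 125%/4⌋ = $13,744. Book value $30,238.
Year 4 (final): $30,238 − $2,900 = $27,338. Book value $2,900.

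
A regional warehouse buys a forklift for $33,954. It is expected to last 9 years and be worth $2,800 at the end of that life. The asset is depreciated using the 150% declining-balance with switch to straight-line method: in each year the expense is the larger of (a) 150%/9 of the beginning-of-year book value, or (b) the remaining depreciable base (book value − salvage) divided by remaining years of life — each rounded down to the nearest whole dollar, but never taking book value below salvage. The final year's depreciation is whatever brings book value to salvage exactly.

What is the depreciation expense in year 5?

Depreciable base = $33,954 − $2,800 = $31,154.
Year 1: DB = ⌊$33,954 × 150%/9⌋ = $5,659; SL = ⌊$31,154/9⌋ = $3,461 → take DB $5,659. Book value $28,295.
Year 2: DB = ⌊$28,295 × 150%/9⌋ = $4,715; SL = ⌊$25,495/8⌋ = $3,186 → take DB $4,715. Book value $23,580.
Year 3: DB = ⌊$23,580 × 150%/9⌋ = $3,930; SL = ⌊$20,780/7⌋ = $2,968 → take DB $3,930. Book value $19,650.
Year 4: DB = ⌊$19,650 × 150%/9⌋ = $3,275; SL = ⌊$16,850/6⌋ = $2,808 → take DB $3,275. Book value $16,375.
Year 5: DB = ⌊$16,375 × 150%/9⌋ = $2,729; SL = ⌊$13,575/5⌋ = $2,715 → take DB $2,729. Book value $13,646.

$2,729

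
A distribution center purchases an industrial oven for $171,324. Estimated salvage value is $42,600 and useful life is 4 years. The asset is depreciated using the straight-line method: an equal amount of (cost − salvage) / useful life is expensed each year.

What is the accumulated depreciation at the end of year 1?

Depreciable base = $171,324 − $42,600 = $128,724.
Annual expense = $128,724 / 4 = $32,181.
End of year 1: book value $139,143.
Accumulated through year 1 = $171,324 − $139,143 = $32,181.

$32,181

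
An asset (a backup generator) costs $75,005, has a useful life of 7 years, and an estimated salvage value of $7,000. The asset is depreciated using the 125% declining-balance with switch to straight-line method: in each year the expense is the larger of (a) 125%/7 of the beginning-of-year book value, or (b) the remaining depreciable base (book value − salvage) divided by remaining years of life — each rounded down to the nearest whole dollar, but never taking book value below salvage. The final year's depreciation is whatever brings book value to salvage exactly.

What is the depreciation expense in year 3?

$9,037

Depreciable base = $75,005 − $7,000 = $68,005.
Year 1: DB = ⌊$75,005 × 125%/7⌋ = $13,393; SL = ⌊$68,005/7⌋ = $9,715 → take DB $13,393. Book value $61,612.
Year 2: DB = ⌊$61,612 × 125%/7⌋ = $11,002; SL = ⌊$54,612/6⌋ = $9,102 → take DB $11,002. Book value $50,610.
Year 3: DB = ⌊$50,610 × 125%/7⌋ = $9,037; SL = ⌊$43,610/5⌋ = $8,722 → take DB $9,037. Book value $41,573.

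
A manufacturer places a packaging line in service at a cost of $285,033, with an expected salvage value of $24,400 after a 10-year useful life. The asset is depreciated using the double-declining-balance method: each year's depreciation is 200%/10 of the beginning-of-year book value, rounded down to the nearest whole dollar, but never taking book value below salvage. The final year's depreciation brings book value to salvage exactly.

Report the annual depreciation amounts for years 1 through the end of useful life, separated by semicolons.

Depreciable base = $285,033 − $24,400 = $260,633.
Year 1: ⌊$285,033 × 200%/10⌋ = $57,006. Book value $228,027.
Year 2: ⌊$228,027 × 200%/10⌋ = $45,605. Book value $182,422.
Year 3: ⌊$182,422 × 200%/10⌋ = $36,484. Book value $145,938.
Year 4: ⌊$145,938 × 200%/10⌋ = $29,187. Book value $116,751.
Year 5: ⌊$116,751 × 200%/10⌋ = $23,350. Book value $93,401.
Year 6: ⌊$93,401 × 200%/10⌋ = $18,680. Book value $74,721.
Year 7: ⌊$74,721 × 200%/10⌋ = $14,944. Book value $59,777.
Year 8: ⌊$59,777 × 200%/10⌋ = $11,955. Book value $47,822.
Year 9: ⌊$47,822 × 200%/10⌋ = $9,564. Book value $38,258.
Year 10 (final): $38,258 − $24,400 = $13,858. Book value $24,400.

$57,006; $45,605; $36,484; $29,187; $23,350; $18,680; $14,944; $11,955; $9,564; $13,858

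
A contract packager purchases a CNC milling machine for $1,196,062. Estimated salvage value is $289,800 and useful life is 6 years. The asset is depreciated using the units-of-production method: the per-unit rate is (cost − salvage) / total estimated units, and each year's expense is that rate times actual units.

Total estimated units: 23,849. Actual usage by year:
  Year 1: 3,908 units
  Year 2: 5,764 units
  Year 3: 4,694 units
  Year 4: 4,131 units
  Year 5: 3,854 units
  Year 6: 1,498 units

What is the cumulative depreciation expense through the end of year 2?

Depreciable base = $1,196,062 − $289,800 = $906,262.
Rate = $906,262 / 23,849 units = $38 per unit.
Year 1: 3,908 × $38 = $148,504. Book value $1,047,558.
Year 2: 5,764 × $38 = $219,032. Book value $828,526.
Accumulated through year 2 = $1,196,062 − $828,526 = $367,536.

$367,536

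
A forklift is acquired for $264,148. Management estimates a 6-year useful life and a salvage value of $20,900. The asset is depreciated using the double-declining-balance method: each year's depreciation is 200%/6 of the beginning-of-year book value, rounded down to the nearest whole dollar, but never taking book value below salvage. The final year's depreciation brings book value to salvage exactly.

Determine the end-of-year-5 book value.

$34,786

Depreciable base = $264,148 − $20,900 = $243,248.
Year 1: ⌊$264,148 × 200%/6⌋ = $88,049. Book value $176,099.
Year 2: ⌊$176,099 × 200%/6⌋ = $58,699. Book value $117,400.
Year 3: ⌊$117,400 × 200%/6⌋ = $39,133. Book value $78,267.
Year 4: ⌊$78,267 × 200%/6⌋ = $26,089. Book value $52,178.
Year 5: ⌊$52,178 × 200%/6⌋ = $17,392. Book value $34,786.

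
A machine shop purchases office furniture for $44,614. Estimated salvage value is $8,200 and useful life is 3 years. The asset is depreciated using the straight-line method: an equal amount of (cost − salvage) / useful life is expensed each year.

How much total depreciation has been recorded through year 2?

Depreciable base = $44,614 − $8,200 = $36,414.
Annual expense = $36,414 / 3 = $12,138.
End of year 1: book value $32,476.
End of year 2: book value $20,338.
Accumulated through year 2 = $44,614 − $20,338 = $24,276.

$24,276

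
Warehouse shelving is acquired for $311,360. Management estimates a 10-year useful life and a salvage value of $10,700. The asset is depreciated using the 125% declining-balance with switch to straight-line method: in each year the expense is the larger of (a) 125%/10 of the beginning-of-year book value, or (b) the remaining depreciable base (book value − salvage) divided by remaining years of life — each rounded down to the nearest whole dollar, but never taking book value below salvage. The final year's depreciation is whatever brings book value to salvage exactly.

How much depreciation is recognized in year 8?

$28,270

Depreciable base = $311,360 − $10,700 = $300,660.
Year 1: DB = ⌊$311,360 × 125%/10⌋ = $38,920; SL = ⌊$300,660/10⌋ = $30,066 → take DB $38,920. Book value $272,440.
Year 2: DB = ⌊$272,440 × 125%/10⌋ = $34,055; SL = ⌊$261,740/9⌋ = $29,082 → take DB $34,055. Book value $238,385.
Year 3: DB = ⌊$238,385 × 125%/10⌋ = $29,798; SL = ⌊$227,685/8⌋ = $28,460 → take DB $29,798. Book value $208,587.
Year 4: DB = ⌊$208,587 × 125%/10⌋ = $26,073; SL = ⌊$197,887/7⌋ = $28,269 → take SL $28,269. Book value $180,318.
Year 5: DB = ⌊$180,318 × 125%/10⌋ = $22,539; SL = ⌊$169,618/6⌋ = $28,269 → take SL $28,269. Book value $152,049.
Year 6: DB = ⌊$152,049 × 125%/10⌋ = $19,006; SL = ⌊$141,349/5⌋ = $28,269 → take SL $28,269. Book value $123,780.
Year 7: DB = ⌊$123,780 × 125%/10⌋ = $15,472; SL = ⌊$113,080/4⌋ = $28,270 → take SL $28,270. Book value $95,510.
Year 8: DB = ⌊$95,510 × 125%/10⌋ = $11,938; SL = ⌊$84,810/3⌋ = $28,270 → take SL $28,270. Book value $67,240.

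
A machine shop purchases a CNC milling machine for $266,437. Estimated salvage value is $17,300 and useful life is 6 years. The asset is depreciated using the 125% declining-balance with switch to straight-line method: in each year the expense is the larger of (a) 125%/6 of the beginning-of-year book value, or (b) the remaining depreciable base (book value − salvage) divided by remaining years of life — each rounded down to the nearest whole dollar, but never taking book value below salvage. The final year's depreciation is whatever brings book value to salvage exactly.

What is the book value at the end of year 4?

$92,144

Depreciable base = $266,437 − $17,300 = $249,137.
Year 1: DB = ⌊$266,437 × 125%/6⌋ = $55,507; SL = ⌊$249,137/6⌋ = $41,522 → take DB $55,507. Book value $210,930.
Year 2: DB = ⌊$210,930 × 125%/6⌋ = $43,943; SL = ⌊$193,630/5⌋ = $38,726 → take DB $43,943. Book value $166,987.
Year 3: DB = ⌊$166,987 × 125%/6⌋ = $34,788; SL = ⌊$149,687/4⌋ = $37,421 → take SL $37,421. Book value $129,566.
Year 4: DB = ⌊$129,566 × 125%/6⌋ = $26,992; SL = ⌊$112,266/3⌋ = $37,422 → take SL $37,422. Book value $92,144.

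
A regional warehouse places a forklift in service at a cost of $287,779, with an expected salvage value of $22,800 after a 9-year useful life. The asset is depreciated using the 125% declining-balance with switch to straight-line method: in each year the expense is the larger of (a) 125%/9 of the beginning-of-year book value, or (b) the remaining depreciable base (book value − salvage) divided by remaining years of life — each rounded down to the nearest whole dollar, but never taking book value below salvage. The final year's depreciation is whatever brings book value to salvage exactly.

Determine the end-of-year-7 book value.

$76,452

Depreciable base = $287,779 − $22,800 = $264,979.
Year 1: DB = ⌊$287,779 × 125%/9⌋ = $39,969; SL = ⌊$264,979/9⌋ = $29,442 → take DB $39,969. Book value $247,810.
Year 2: DB = ⌊$247,810 × 125%/9⌋ = $34,418; SL = ⌊$225,010/8⌋ = $28,126 → take DB $34,418. Book value $213,392.
Year 3: DB = ⌊$213,392 × 125%/9⌋ = $29,637; SL = ⌊$190,592/7⌋ = $27,227 → take DB $29,637. Book value $183,755.
Year 4: DB = ⌊$183,755 × 125%/9⌋ = $25,521; SL = ⌊$160,955/6⌋ = $26,825 → take SL $26,825. Book value $156,930.
Year 5: DB = ⌊$156,930 × 125%/9⌋ = $21,795; SL = ⌊$134,130/5⌋ = $26,826 → take SL $26,826. Book value $130,104.
Year 6: DB = ⌊$130,104 × 125%/9⌋ = $18,070; SL = ⌊$107,304/4⌋ = $26,826 → take SL $26,826. Book value $103,278.
Year 7: DB = ⌊$103,278 × 125%/9⌋ = $14,344; SL = ⌊$80,478/3⌋ = $26,826 → take SL $26,826. Book value $76,452.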